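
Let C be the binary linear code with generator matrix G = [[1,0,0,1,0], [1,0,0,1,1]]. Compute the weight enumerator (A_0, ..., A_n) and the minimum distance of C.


Weight distribution: A_0 = 1, A_1 = 1, A_2 = 1, A_3 = 1. Minimum distance d = 1.

Enumerate all 2^2 = 4 messages m ∈ F_2^2.
For each, compute codeword c = mG in F_2^5, then tally its weight.
  m = 00 → c = 00000, weight = 0.
  m = 10 → c = 10010, weight = 2.
  m = 01 → c = 10011, weight = 3.
  m = 11 → c = 00001, weight = 1.
Tally weights:
  weight 0: 1 codewords.
  weight 1: 1 codewords.
  weight 2: 1 codewords.
  weight 3: 1 codewords.
Minimum distance d = smallest w > 0 with A_w > 0 = 1.
Sanity: Σ A_w = 4 = 2^2 = 4 ✓.


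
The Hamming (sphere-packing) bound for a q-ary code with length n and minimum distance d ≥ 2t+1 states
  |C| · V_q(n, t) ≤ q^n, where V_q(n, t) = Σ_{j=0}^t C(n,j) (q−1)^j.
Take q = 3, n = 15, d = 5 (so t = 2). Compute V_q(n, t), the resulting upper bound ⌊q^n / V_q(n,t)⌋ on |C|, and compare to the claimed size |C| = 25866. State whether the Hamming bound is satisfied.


V_q(n, t) = 451, q^n = 14348907, Hamming bound = 31815, |C| = 25866 ≤ bound (satisfied).

Step 1: Compute V_q(n, t) = Σ_{j=0}^2 C(n, j) (q−1)^j.
  j = 0: C(15,0)·(2)^0 = 1·1 = 1.
  j = 1: C(15,1)·(2)^1 = 15·2 = 30.
  j = 2: C(15,2)·(2)^2 = 105·4 = 420.
  V_q(n, t) = 1 + 30 + 420 = 451.
Step 2: q^n = 3^15 = 14348907.
Step 3: Hamming bound ⌊q^n / V_q(n,t)⌋ = ⌊14348907/451⌋ = 31815.
Step 4: Compare |C| = 25866 to 31815: satisfied.
The claimed |C| lies below the Hamming bound.


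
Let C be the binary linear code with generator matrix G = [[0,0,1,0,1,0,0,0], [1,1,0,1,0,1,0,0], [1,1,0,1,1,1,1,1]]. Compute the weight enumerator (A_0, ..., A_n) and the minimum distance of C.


Weight distribution: A_0 = 1, A_2 = 1, A_3 = 2, A_4 = 1, A_6 = 1, A_7 = 2. Minimum distance d = 2.

Enumerate all 2^3 = 8 messages m ∈ F_2^3.
For each, compute codeword c = mG in F_2^8, then tally its weight.
  m = 000 → c = 00000000, weight = 0.
  m = 100 → c = 00101000, weight = 2.
  m = 010 → c = 11010100, weight = 4.
  m = 110 → c = 11111100, weight = 6.
  m = 001 → c = 11011111, weight = 7.
  m = 101 → c = 11110111, weight = 7.
  m = 011 → c = 00001011, weight = 3.
  m = 111 → c = 00100011, weight = 3.
Tally weights:
  weight 0: 1 codewords.
  weight 2: 1 codewords.
  weight 3: 2 codewords.
  weight 4: 1 codewords.
  weight 6: 1 codewords.
  weight 7: 2 codewords.
Minimum distance d = smallest w > 0 with A_w > 0 = 2.
Sanity: Σ A_w = 8 = 2^3 = 8 ✓.


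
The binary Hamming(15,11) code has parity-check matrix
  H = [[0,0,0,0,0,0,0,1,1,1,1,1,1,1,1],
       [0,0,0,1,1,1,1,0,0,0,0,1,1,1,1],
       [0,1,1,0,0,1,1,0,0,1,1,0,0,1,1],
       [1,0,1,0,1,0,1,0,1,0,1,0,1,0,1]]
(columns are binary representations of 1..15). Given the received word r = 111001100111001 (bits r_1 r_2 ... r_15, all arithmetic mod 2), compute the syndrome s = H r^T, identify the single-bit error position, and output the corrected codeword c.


s = (0, 0, 1, 1)^T, error position = 3, corrected codeword c = 110001100111001

Compute s = H r^T mod 2 one row at a time:
  s_1 = 0 + 0 + 1 + 1 + 1 + 0 + 0 + 1 = 4 ≡ 0 (mod 2).
  s_2 = 0 + 0 + 1 + 1 + 1 + 0 + 0 + 1 = 4 ≡ 0 (mod 2).
  s_3 = 1 + 1 + 1 + 1 + 1 + 1 + 0 + 1 = 7 ≡ 1 (mod 2).
  s_4 = 1 + 1 + 0 + 1 + 0 + 1 + 0 + 1 = 5 ≡ 1 (mod 2).
s = (0, 0, 1, 1)^T — this equals column 3 of H (binary 0011), so error is at position 3.
Correct: flip bit 3 of r = 111001100111001 to get c = 110001100111001.


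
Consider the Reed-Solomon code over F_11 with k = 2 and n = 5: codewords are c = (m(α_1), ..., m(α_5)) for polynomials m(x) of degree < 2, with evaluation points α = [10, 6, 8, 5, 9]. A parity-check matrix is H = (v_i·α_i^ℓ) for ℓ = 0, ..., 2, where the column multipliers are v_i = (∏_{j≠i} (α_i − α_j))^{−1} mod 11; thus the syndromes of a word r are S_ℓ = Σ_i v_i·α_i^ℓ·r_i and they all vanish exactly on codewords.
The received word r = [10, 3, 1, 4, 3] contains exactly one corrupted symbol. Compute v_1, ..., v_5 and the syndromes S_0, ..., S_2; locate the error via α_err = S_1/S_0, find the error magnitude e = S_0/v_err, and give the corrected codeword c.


S = (8, 6, 10), error at position 5, error magnitude e = 3, c = [10, 3, 1, 4, 0].

Step 1: column multipliers v_i = (∏_{j≠i}(α_i − α_j))^{−1} mod 11.
  i = 1 (α = 10): (10−6)(10−8)(10−5)(10−9) = 4·2·5·1 = 40 ≡ 7, so v_1 = 7^{−1} = 8 (mod 11).
  i = 2 (α = 6): (6−10)(6−8)(6−5)(6−9) = (−4)·(−2)·1·(−3) = −24 ≡ 9, so v_2 = 9^{−1} = 5 (mod 11).
  i = 3 (α = 8): (8−10)(8−6)(8−5)(8−9) = (−2)·2·3·(−1) = 12 ≡ 1, so v_3 = 1^{−1} = 1 (mod 11).
  i = 4 (α = 5): (5−10)(5−6)(5−8)(5−9) = (−5)·(−1)·(−3)·(−4) = 60 ≡ 5, so v_4 = 5^{−1} = 9 (mod 11).
  i = 5 (α = 9): (9−10)(9−6)(9−8)(9−5) = (−1)·3·1·4 = −12 ≡ 10, so v_5 = 10^{−1} = 10 (mod 11).
  v = [8, 5, 1, 9, 10].
Step 2: syndromes of r = [10, 3, 1, 4, 3] (all sums mod 11).
  S_0 = Σ v_i r_i = 8·10 + 5·3 + 1·1 + 9·4 + 10·3 = 162 ≡ 8.
  S_1 = Σ v_i α_i r_i = 8·10·10 + 5·6·3 + 1·8·1 + 9·5·4 + 10·9·3 = 1348 ≡ 6.
  α_i^2 mod 11 = [1, 3, 9, 3, 4].
  S_2 = Σ v_i α_i^2 r_i = 8·1·10 + 5·3·3 + 1·9·1 + 9·3·4 + 10·4·3 = 362 ≡ 10.
  S = (8, 6, 10) ≠ 0, so r is not a codeword (an error is present).
Step 3: locate the error. For a single error e at position i, S_ℓ = v_i·e·α_i^ℓ, so α_err = S_1/S_0.
  S_0^{−1} = 8^{−1} = 7 (mod 11), so α_err = 6·7 = 42 ≡ 9 = α_5. Error position i = 5.
  Consistency check: S_2/S_1 = 10·2 = 20 ≡ 9 = α_err ✓ (single-error assumption holds).
Step 4: error magnitude e = S_0/v_5 = S_0·∏_{j≠5}(α_5 − α_j) = 8·10 = 80 ≡ 3 (mod 11).
Step 5: correct position 5: c_5 = r_5 − e = 3 − 3 ≡ 0 (mod 11). Hence c = [10, 3, 1, 4, 0].
  Check: interpolating c through the α_i gives m(x) = 9 + 10·x (degree < 2) with m(α_i) = c_i for every i, so c is indeed a codeword.


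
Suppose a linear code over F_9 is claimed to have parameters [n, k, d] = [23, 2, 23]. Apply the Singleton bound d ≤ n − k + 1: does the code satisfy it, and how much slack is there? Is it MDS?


Singleton RHS = n − k + 1 = 22, slack = -1, bound violated (no such code; not MDS).

Singleton bound: d ≤ n − k + 1.
Here n = 23, k = 2, so n − k + 1 = 22.
Given d = 23, check d ≤ 22: NO.
Slack = (n − k + 1) − d = -1.
The slack is negative: d = 23 exceeds n − k + 1 = 22 by 1, so the Singleton bound is violated and no linear [23, 2, 23]_9 code can exist. In particular it is not MDS (MDS requires d = n − k + 1 exactly).
Description: the claimed parameters are [23, 2, 23]_9; such a code would be impossible (violates the Singleton bound).


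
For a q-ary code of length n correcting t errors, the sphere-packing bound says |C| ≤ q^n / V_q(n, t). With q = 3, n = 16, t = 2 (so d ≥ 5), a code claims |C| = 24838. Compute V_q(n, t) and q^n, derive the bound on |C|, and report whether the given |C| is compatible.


V_q(n, t) = 513, q^n = 43046721, Hamming bound = 83911, |C| = 24838 ≤ bound (satisfied).

Step 1: Compute V_q(n, t) = Σ_{j=0}^2 C(n, j) (q−1)^j.
  j = 0: C(16,0)·(2)^0 = 1·1 = 1.
  j = 1: C(16,1)·(2)^1 = 16·2 = 32.
  j = 2: C(16,2)·(2)^2 = 120·4 = 480.
  V_q(n, t) = 1 + 32 + 480 = 513.
Step 2: q^n = 3^16 = 43046721.
Step 3: Hamming bound ⌊q^n / V_q(n,t)⌋ = ⌊43046721/513⌋ = 83911.
Step 4: Compare |C| = 24838 to 83911: satisfied.
The claimed |C| lies below the Hamming bound.


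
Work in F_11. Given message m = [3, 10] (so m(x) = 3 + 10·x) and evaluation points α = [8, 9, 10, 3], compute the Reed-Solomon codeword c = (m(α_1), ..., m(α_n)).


c = [6, 5, 4, 0]

Message polynomial: m(x) = 3 + 10·x (mod 11).
For each evaluation point α_i, compute m(α_i) mod 11:
  α_1 = 8: Horner steps 10 → 6, so m(8) = 6.
  α_2 = 9: Horner steps 10 → 5, so m(9) = 5.
  α_3 = 10: Horner steps 10 → 4, so m(10) = 4.
  α_4 = 3: Horner steps 10 → 0, so m(3) = 0.
Codeword c = [6, 5, 4, 0] ∈ F_11^4.


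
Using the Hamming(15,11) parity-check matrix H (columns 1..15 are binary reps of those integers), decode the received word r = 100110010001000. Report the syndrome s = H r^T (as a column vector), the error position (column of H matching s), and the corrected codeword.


s = (0, 1, 0, 0)^T, error position = 4, corrected codeword c = 100010010001000

Compute s = H r^T mod 2 one row at a time:
  s_1 = 1 + 0 + 0 + 0 + 1 + 0 + 0 + 0 = 2 ≡ 0 (mod 2).
  s_2 = 1 + 1 + 0 + 0 + 1 + 0 + 0 + 0 = 3 ≡ 1 (mod 2).
  s_3 = 0 + 0 + 0 + 0 + 0 + 0 + 0 + 0 = 0 ≡ 0 (mod 2).
  s_4 = 1 + 0 + 1 + 0 + 0 + 0 + 0 + 0 = 2 ≡ 0 (mod 2).
s = (0, 1, 0, 0)^T — this equals column 4 of H (binary 0100), so error is at position 4.
Correct: flip bit 4 of r = 100110010001000 to get c = 100010010001000.


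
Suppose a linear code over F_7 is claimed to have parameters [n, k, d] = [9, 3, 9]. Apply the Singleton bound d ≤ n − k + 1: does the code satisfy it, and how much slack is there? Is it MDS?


Singleton RHS = n − k + 1 = 7, slack = -2, bound violated (no such code; not MDS).

Singleton bound: d ≤ n − k + 1.
Here n = 9, k = 3, so n − k + 1 = 7.
Given d = 9, check d ≤ 7: NO.
Slack = (n − k + 1) − d = -2.
The slack is negative: d = 9 exceeds n − k + 1 = 7 by 2, so the Singleton bound is violated and no linear [9, 3, 9]_7 code can exist. In particular it is not MDS (MDS requires d = n − k + 1 exactly).
Description: the claimed parameters are [9, 3, 9]_7; such a code would be impossible (violates the Singleton bound).


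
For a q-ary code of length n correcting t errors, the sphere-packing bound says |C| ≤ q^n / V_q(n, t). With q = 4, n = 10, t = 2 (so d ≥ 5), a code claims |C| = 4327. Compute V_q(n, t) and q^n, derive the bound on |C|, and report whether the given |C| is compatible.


V_q(n, t) = 436, q^n = 1048576, Hamming bound = 2404, |C| = 4327 > bound (violated).

Step 1: Compute V_q(n, t) = Σ_{j=0}^2 C(n, j) (q−1)^j.
  j = 0: C(10,0)·(3)^0 = 1·1 = 1.
  j = 1: C(10,1)·(3)^1 = 10·3 = 30.
  j = 2: C(10,2)·(3)^2 = 45·9 = 405.
  V_q(n, t) = 1 + 30 + 405 = 436.
Step 2: q^n = 4^10 = 1048576.
Step 3: Hamming bound ⌊q^n / V_q(n,t)⌋ = ⌊1048576/436⌋ = 2404.
Step 4: Compare |C| = 4327 to 2404: violated.
The claimed |C| lies above the Hamming bound, so no 4-ary code of length 10 with d ≥ 5 can have 4327 codewords.


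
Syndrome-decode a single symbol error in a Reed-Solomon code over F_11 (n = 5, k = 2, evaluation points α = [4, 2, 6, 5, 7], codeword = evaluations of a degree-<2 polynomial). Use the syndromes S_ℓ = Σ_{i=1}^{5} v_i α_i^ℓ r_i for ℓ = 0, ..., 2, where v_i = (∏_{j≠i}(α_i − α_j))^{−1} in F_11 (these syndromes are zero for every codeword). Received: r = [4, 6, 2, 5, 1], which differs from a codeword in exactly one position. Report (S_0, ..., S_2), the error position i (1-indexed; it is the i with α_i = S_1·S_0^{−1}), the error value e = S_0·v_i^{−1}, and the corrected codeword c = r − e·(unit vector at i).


S = (4, 9, 1), error at position 4, error magnitude e = 2, c = [4, 6, 2, 3, 1].

Step 1: column multipliers v_i = (∏_{j≠i}(α_i − α_j))^{−1} mod 11.
  i = 1 (α = 4): (4−2)(4−6)(4−5)(4−7) = 2·(−2)·(−1)·(−3) = −12 ≡ 10, so v_1 = 10^{−1} = 10 (mod 11).
  i = 2 (α = 2): (2−4)(2−6)(2−5)(2−7) = (−2)·(−4)·(−3)·(−5) = 120 ≡ 10, so v_2 = 10^{−1} = 10 (mod 11).
  i = 3 (α = 6): (6−4)(6−2)(6−5)(6−7) = 2·4·1·(−1) = −8 ≡ 3, so v_3 = 3^{−1} = 4 (mod 11).
  i = 4 (α = 5): (5−4)(5−2)(5−6)(5−7) = 1·3·(−1)·(−2) = 6 ≡ 6, so v_4 = 6^{−1} = 2 (mod 11).
  i = 5 (α = 7): (7−4)(7−2)(7−6)(7−5) = 3·5·1·2 = 30 ≡ 8, so v_5 = 8^{−1} = 7 (mod 11).
  v = [10, 10, 4, 2, 7].
Step 2: syndromes of r = [4, 6, 2, 5, 1] (all sums mod 11).
  S_0 = Σ v_i r_i = 10·4 + 10·6 + 4·2 + 2·5 + 7·1 = 125 ≡ 4.
  S_1 = Σ v_i α_i r_i = 10·4·4 + 10·2·6 + 4·6·2 + 2·5·5 + 7·7·1 = 427 ≡ 9.
  α_i^2 mod 11 = [5, 4, 3, 3, 5].
  S_2 = Σ v_i α_i^2 r_i = 10·5·4 + 10·4·6 + 4·3·2 + 2·3·5 + 7·5·1 = 529 ≡ 1.
  S = (4, 9, 1) ≠ 0, so r is not a codeword (an error is present).
Step 3: locate the error. For a single error e at position i, S_ℓ = v_i·e·α_i^ℓ, so α_err = S_1/S_0.
  S_0^{−1} = 4^{−1} = 3 (mod 11), so α_err = 9·3 = 27 ≡ 5 = α_4. Error position i = 4.
  Consistency check: S_2/S_1 = 1·5 = 5 ≡ 5 = α_err ✓ (single-error assumption holds).
Step 4: error magnitude e = S_0/v_4 = S_0·∏_{j≠4}(α_4 − α_j) = 4·6 = 24 ≡ 2 (mod 11).
Step 5: correct position 4: c_4 = r_4 − e = 5 − 2 ≡ 3 (mod 11). Hence c = [4, 6, 2, 3, 1].
  Check: interpolating c through the α_i gives m(x) = 8 + 10·x (degree < 2) with m(α_i) = c_i for every i, so c is indeed a codeword.


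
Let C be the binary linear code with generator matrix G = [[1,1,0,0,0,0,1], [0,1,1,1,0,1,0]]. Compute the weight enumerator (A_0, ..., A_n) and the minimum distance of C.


Weight distribution: A_0 = 1, A_3 = 1, A_4 = 1, A_5 = 1. Minimum distance d = 3.

Enumerate all 2^2 = 4 messages m ∈ F_2^2.
For each, compute codeword c = mG in F_2^7, then tally its weight.
  m = 00 → c = 0000000, weight = 0.
  m = 10 → c = 1100001, weight = 3.
  m = 01 → c = 0111010, weight = 4.
  m = 11 → c = 1011011, weight = 5.
Tally weights:
  weight 0: 1 codewords.
  weight 3: 1 codewords.
  weight 4: 1 codewords.
  weight 5: 1 codewords.
Minimum distance d = smallest w > 0 with A_w > 0 = 3.
Sanity: Σ A_w = 4 = 2^2 = 4 ✓.


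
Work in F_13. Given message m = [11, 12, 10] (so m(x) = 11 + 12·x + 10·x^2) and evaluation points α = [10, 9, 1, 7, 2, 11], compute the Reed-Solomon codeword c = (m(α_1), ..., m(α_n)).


c = [0, 6, 7, 0, 10, 1]

Message polynomial: m(x) = 11 + 12·x + 10·x^2 (mod 13).
For each evaluation point α_i, compute m(α_i) mod 13:
  α_1 = 10: Horner steps 10 → 8 → 0, so m(10) = 0.
  α_2 = 9: Horner steps 10 → 11 → 6, so m(9) = 6.
  α_3 = 1: Horner steps 10 → 9 → 7, so m(1) = 7.
  α_4 = 7: Horner steps 10 → 4 → 0, so m(7) = 0.
  α_5 = 2: Horner steps 10 → 6 → 10, so m(2) = 10.
  α_6 = 11: Horner steps 10 → 5 → 1, so m(11) = 1.
Codeword c = [0, 6, 7, 0, 10, 1] ∈ F_13^6.


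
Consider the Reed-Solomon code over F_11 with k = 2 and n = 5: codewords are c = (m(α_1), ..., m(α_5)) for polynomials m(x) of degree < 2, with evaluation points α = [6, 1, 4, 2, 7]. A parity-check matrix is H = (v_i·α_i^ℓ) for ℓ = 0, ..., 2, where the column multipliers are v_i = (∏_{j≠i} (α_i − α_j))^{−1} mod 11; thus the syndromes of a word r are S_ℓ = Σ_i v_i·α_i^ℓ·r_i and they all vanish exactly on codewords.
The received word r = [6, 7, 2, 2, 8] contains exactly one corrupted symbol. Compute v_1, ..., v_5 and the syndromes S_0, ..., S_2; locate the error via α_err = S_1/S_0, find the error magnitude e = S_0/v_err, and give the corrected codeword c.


S = (1, 2, 4), error at position 4, error magnitude e = 4, c = [6, 7, 2, 9, 8].

Step 1: column multipliers v_i = (∏_{j≠i}(α_i − α_j))^{−1} mod 11.
  i = 1 (α = 6): (6−1)(6−4)(6−2)(6−7) = 5·2·4·(−1) = −40 ≡ 4, so v_1 = 4^{−1} = 3 (mod 11).
  i = 2 (α = 1): (1−6)(1−4)(1−2)(1−7) = (−5)·(−3)·(−1)·(−6) = 90 ≡ 2, so v_2 = 2^{−1} = 6 (mod 11).
  i = 3 (α = 4): (4−6)(4−1)(4−2)(4−7) = (−2)·3·2·(−3) = 36 ≡ 3, so v_3 = 3^{−1} = 4 (mod 11).
  i = 4 (α = 2): (2−6)(2−1)(2−4)(2−7) = (−4)·1·(−2)·(−5) = −40 ≡ 4, so v_4 = 4^{−1} = 3 (mod 11).
  i = 5 (α = 7): (7−6)(7−1)(7−4)(7−2) = 1·6·3·5 = 90 ≡ 2, so v_5 = 2^{−1} = 6 (mod 11).
  v = [3, 6, 4, 3, 6].
Step 2: syndromes of r = [6, 7, 2, 2, 8] (all sums mod 11).
  S_0 = Σ v_i r_i = 3·6 + 6·7 + 4·2 + 3·2 + 6·8 = 122 ≡ 1.
  S_1 = Σ v_i α_i r_i = 3·6·6 + 6·1·7 + 4·4·2 + 3·2·2 + 6·7·8 = 530 ≡ 2.
  α_i^2 mod 11 = [3, 1, 5, 4, 5].
  S_2 = Σ v_i α_i^2 r_i = 3·3·6 + 6·1·7 + 4·5·2 + 3·4·2 + 6·5·8 = 400 ≡ 4.
  S = (1, 2, 4) ≠ 0, so r is not a codeword (an error is present).
Step 3: locate the error. For a single error e at position i, S_ℓ = v_i·e·α_i^ℓ, so α_err = S_1/S_0.
  S_0^{−1} = 1^{−1} = 1 (mod 11), so α_err = 2·1 = 2 ≡ 2 = α_4. Error position i = 4.
  Consistency check: S_2/S_1 = 4·6 = 24 ≡ 2 = α_err ✓ (single-error assumption holds).
Step 4: error magnitude e = S_0/v_4 = S_0·∏_{j≠4}(α_4 − α_j) = 1·4 = 4 ≡ 4 (mod 11).
Step 5: correct position 4: c_4 = r_4 − e = 2 − 4 ≡ 9 (mod 11). Hence c = [6, 7, 2, 9, 8].
  Check: interpolating c through the α_i gives m(x) = 5 + 2·x (degree < 2) with m(α_i) = c_i for every i, so c is indeed a codeword.


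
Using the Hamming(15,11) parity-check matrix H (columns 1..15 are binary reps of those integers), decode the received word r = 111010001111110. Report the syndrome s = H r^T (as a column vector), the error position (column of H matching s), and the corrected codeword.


s = (0, 0, 1, 0)^T, error position = 2, corrected codeword c = 101010001111110

Compute s = H r^T mod 2 one row at a time:
  s_1 = 0 + 1 + 1 + 1 + 1 + 1 + 1 + 0 = 6 ≡ 0 (mod 2).
  s_2 = 0 + 1 + 0 + 0 + 1 + 1 + 1 + 0 = 4 ≡ 0 (mod 2).
  s_3 = 1 + 1 + 0 + 0 + 1 + 1 + 1 + 0 = 5 ≡ 1 (mod 2).
  s_4 = 1 + 1 + 1 + 0 + 1 + 1 + 1 + 0 = 6 ≡ 0 (mod 2).
s = (0, 0, 1, 0)^T — this equals column 2 of H (binary 0010), so error is at position 2.
Correct: flip bit 2 of r = 111010001111110 to get c = 101010001111110.


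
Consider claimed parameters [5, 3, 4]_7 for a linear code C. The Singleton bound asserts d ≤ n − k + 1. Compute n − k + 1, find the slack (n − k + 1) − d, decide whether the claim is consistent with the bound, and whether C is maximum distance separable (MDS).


Singleton RHS = n − k + 1 = 3, slack = -1, bound violated (no such code; not MDS).

Singleton bound: d ≤ n − k + 1.
Here n = 5, k = 3, so n − k + 1 = 3.
Given d = 4, check d ≤ 3: NO.
Slack = (n − k + 1) − d = -1.
The slack is negative: d = 4 exceeds n − k + 1 = 3 by 1, so the Singleton bound is violated and no linear [5, 3, 4]_7 code can exist. In particular it is not MDS (MDS requires d = n − k + 1 exactly).
Description: the claimed parameters are [5, 3, 4]_7; such a code would be impossible (violates the Singleton bound).


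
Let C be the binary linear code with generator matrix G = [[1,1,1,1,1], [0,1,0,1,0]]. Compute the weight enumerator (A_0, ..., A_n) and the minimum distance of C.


Weight distribution: A_0 = 1, A_2 = 1, A_3 = 1, A_5 = 1. Minimum distance d = 2.

Enumerate all 2^2 = 4 messages m ∈ F_2^2.
For each, compute codeword c = mG in F_2^5, then tally its weight.
  m = 00 → c = 00000, weight = 0.
  m = 10 → c = 11111, weight = 5.
  m = 01 → c = 01010, weight = 2.
  m = 11 → c = 10101, weight = 3.
Tally weights:
  weight 0: 1 codewords.
  weight 2: 1 codewords.
  weight 3: 1 codewords.
  weight 5: 1 codewords.
Minimum distance d = smallest w > 0 with A_w > 0 = 2.
Sanity: Σ A_w = 4 = 2^2 = 4 ✓.


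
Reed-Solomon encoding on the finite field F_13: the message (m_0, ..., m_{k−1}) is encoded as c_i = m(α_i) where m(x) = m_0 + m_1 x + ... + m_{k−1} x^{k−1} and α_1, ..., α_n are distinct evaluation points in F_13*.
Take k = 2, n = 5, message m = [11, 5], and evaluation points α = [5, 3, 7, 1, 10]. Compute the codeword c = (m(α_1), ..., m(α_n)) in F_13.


c = [10, 0, 7, 3, 9]

Message polynomial: m(x) = 11 + 5·x (mod 13).
For each evaluation point α_i, compute m(α_i) mod 13:
  α_1 = 5: Horner steps 5 → 10, so m(5) = 10.
  α_2 = 3: Horner steps 5 → 0, so m(3) = 0.
  α_3 = 7: Horner steps 5 → 7, so m(7) = 7.
  α_4 = 1: Horner steps 5 → 3, so m(1) = 3.
  α_5 = 10: Horner steps 5 → 9, so m(10) = 9.
Codeword c = [10, 0, 7, 3, 9] ∈ F_13^5.


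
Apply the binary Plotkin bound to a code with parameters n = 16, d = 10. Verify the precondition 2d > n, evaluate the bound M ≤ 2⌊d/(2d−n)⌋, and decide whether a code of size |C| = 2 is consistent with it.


Plotkin bound M ≤ 4; given |C| = 2 ≤ bound (satisfied).

Check applicability: 2d = 20, n = 16.
2d − n = 4 > 0, so Plotkin applies.
Compute d/(2d−n) = 10/4 ≈ 2.5000.
⌊d/(2d−n)⌋ = 2.
Plotkin bound: M ≤ 2·2 = 4.
Given |C| = 2, check: satisfied.
This |C| is below the Plotkin bound.


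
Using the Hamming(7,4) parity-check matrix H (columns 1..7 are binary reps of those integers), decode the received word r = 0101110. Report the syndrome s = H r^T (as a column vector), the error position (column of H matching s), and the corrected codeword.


s = (1, 0, 1)^T, error position = 5, corrected codeword c = 0101010

Compute s = H r^T mod 2 one row at a time:
  s_1 = 1 + 1 + 1 + 0 = 3 ≡ 1 (mod 2).
  s_2 = 1 + 0 + 1 + 0 = 2 ≡ 0 (mod 2).
  s_3 = 0 + 0 + 1 + 0 = 1 ≡ 1 (mod 2).
s = (1, 0, 1)^T — this equals column 5 of H (binary 101), so error is at position 5.
Correct: flip bit 5 of r = 0101110 to get c = 0101010.


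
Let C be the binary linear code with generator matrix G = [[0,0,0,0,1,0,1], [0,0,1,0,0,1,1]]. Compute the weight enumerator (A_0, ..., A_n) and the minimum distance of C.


Weight distribution: A_0 = 1, A_2 = 1, A_3 = 2. Minimum distance d = 2.

Enumerate all 2^2 = 4 messages m ∈ F_2^2.
For each, compute codeword c = mG in F_2^7, then tally its weight.
  m = 00 → c = 0000000, weight = 0.
  m = 10 → c = 0000101, weight = 2.
  m = 01 → c = 0010011, weight = 3.
  m = 11 → c = 0010110, weight = 3.
Tally weights:
  weight 0: 1 codewords.
  weight 2: 1 codewords.
  weight 3: 2 codewords.
Minimum distance d = smallest w > 0 with A_w > 0 = 2.
Sanity: Σ A_w = 4 = 2^2 = 4 ✓.


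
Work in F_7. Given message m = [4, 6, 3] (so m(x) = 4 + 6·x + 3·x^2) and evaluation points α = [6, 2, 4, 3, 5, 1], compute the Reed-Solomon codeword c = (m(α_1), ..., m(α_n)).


c = [1, 0, 6, 0, 4, 6]

Message polynomial: m(x) = 4 + 6·x + 3·x^2 (mod 7).
For each evaluation point α_i, compute m(α_i) mod 7:
  α_1 = 6: Horner steps 3 → 3 → 1, so m(6) = 1.
  α_2 = 2: Horner steps 3 → 5 → 0, so m(2) = 0.
  α_3 = 4: Horner steps 3 → 4 → 6, so m(4) = 6.
  α_4 = 3: Horner steps 3 → 1 → 0, so m(3) = 0.
  α_5 = 5: Horner steps 3 → 0 → 4, so m(5) = 4.
  α_6 = 1: Horner steps 3 → 2 → 6, so m(1) = 6.
Codeword c = [1, 0, 6, 0, 4, 6] ∈ F_7^6.


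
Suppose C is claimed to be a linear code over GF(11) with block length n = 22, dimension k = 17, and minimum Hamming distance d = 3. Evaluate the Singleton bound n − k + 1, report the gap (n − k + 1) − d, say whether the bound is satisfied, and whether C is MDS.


Singleton RHS = n − k + 1 = 6, slack = 3, bound satisfied, not MDS.

Singleton bound: d ≤ n − k + 1.
Here n = 22, k = 17, so n − k + 1 = 6.
Given d = 3, check d ≤ 6: YES.
Slack = (n − k + 1) − d = 3.
The code is NOT MDS (slack = 3 > 0).
Description: the claimed parameters are [22, 17, 3]_11; such a code would be non-MDS.


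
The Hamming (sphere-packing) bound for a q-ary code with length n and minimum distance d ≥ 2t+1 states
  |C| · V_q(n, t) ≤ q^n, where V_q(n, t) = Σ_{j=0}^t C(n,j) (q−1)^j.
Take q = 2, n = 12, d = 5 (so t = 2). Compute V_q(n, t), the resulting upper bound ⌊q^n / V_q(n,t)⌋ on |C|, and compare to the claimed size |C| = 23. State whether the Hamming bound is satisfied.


V_q(n, t) = 79, q^n = 4096, Hamming bound = 51, |C| = 23 ≤ bound (satisfied).

Step 1: Compute V_q(n, t) = Σ_{j=0}^2 C(n, j) (q−1)^j.
  j = 0: C(12,0)·(1)^0 = 1·1 = 1.
  j = 1: C(12,1)·(1)^1 = 12·1 = 12.
  j = 2: C(12,2)·(1)^2 = 66·1 = 66.
  V_q(n, t) = 1 + 12 + 66 = 79.
Step 2: q^n = 2^12 = 4096.
Step 3: Hamming bound ⌊q^n / V_q(n,t)⌋ = ⌊4096/79⌋ = 51.
Step 4: Compare |C| = 23 to 51: satisfied.
The claimed |C| lies below the Hamming bound.


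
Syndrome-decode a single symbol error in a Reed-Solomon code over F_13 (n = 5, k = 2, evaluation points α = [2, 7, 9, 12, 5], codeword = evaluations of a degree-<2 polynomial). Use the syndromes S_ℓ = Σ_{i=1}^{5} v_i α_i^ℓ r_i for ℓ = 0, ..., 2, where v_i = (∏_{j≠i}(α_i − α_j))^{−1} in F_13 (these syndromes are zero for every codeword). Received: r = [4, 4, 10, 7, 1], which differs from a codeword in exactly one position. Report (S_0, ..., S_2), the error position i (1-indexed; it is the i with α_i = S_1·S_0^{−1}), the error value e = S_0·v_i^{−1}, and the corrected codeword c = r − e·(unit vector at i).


S = (2, 1, 7), error at position 2, error magnitude e = 5, c = [4, 12, 10, 7, 1].

Step 1: column multipliers v_i = (∏_{j≠i}(α_i − α_j))^{−1} mod 13.
  i = 1 (α = 2): (2−7)(2−9)(2−12)(2−5) = (−5)·(−7)·(−10)·(−3) = 1050 ≡ 10, so v_1 = 10^{−1} = 4 (mod 13).
  i = 2 (α = 7): (7−2)(7−9)(7−12)(7−5) = 5·(−2)·(−5)·2 = 100 ≡ 9, so v_2 = 9^{−1} = 3 (mod 13).
  i = 3 (α = 9): (9−2)(9−7)(9−12)(9−5) = 7·2·(−3)·4 = −168 ≡ 1, so v_3 = 1^{−1} = 1 (mod 13).
  i = 4 (α = 12): (12−2)(12−7)(12−9)(12−5) = 10·5·3·7 = 1050 ≡ 10, so v_4 = 10^{−1} = 4 (mod 13).
  i = 5 (α = 5): (5−2)(5−7)(5−9)(5−12) = 3·(−2)·(−4)·(−7) = −168 ≡ 1, so v_5 = 1^{−1} = 1 (mod 13).
  v = [4, 3, 1, 4, 1].
Step 2: syndromes of r = [4, 4, 10, 7, 1] (all sums mod 13).
  S_0 = Σ v_i r_i = 4·4 + 3·4 + 1·10 + 4·7 + 1·1 = 67 ≡ 2.
  S_1 = Σ v_i α_i r_i = 4·2·4 + 3·7·4 + 1·9·10 + 4·12·7 + 1·5·1 = 547 ≡ 1.
  α_i^2 mod 13 = [4, 10, 3, 1, 12].
  S_2 = Σ v_i α_i^2 r_i = 4·4·4 + 3·10·4 + 1·3·10 + 4·1·7 + 1·12·1 = 254 ≡ 7.
  S = (2, 1, 7) ≠ 0, so r is not a codeword (an error is present).
Step 3: locate the error. For a single error e at position i, S_ℓ = v_i·e·α_i^ℓ, so α_err = S_1/S_0.
  S_0^{−1} = 2^{−1} = 7 (mod 13), so α_err = 1·7 = 7 ≡ 7 = α_2. Error position i = 2.
  Consistency check: S_2/S_1 = 7·1 = 7 ≡ 7 = α_err ✓ (single-error assumption holds).
Step 4: error magnitude e = S_0/v_2 = S_0·∏_{j≠2}(α_2 − α_j) = 2·9 = 18 ≡ 5 (mod 13).
Step 5: correct position 2: c_2 = r_2 − e = 4 − 5 ≡ 12 (mod 13). Hence c = [4, 12, 10, 7, 1].
  Check: interpolating c through the α_i gives m(x) = 6 + 12·x (degree < 2) with m(α_i) = c_i for every i, so c is indeed a codeword.


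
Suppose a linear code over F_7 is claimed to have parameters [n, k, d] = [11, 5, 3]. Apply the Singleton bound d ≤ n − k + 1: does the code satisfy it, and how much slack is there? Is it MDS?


Singleton RHS = n − k + 1 = 7, slack = 4, bound satisfied, not MDS.

Singleton bound: d ≤ n − k + 1.
Here n = 11, k = 5, so n − k + 1 = 7.
Given d = 3, check d ≤ 7: YES.
Slack = (n − k + 1) − d = 4.
The code is NOT MDS (slack = 4 > 0).
Description: the claimed parameters are [11, 5, 3]_7; such a code would be non-MDS.


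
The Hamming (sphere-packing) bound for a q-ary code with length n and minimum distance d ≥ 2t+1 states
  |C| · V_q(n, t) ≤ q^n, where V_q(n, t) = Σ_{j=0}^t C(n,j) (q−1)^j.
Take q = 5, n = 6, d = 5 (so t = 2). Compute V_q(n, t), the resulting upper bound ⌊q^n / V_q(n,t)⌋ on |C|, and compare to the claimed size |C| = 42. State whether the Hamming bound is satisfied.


V_q(n, t) = 265, q^n = 15625, Hamming bound = 58, |C| = 42 ≤ bound (satisfied).

Step 1: Compute V_q(n, t) = Σ_{j=0}^2 C(n, j) (q−1)^j.
  j = 0: C(6,0)·(4)^0 = 1·1 = 1.
  j = 1: C(6,1)·(4)^1 = 6·4 = 24.
  j = 2: C(6,2)·(4)^2 = 15·16 = 240.
  V_q(n, t) = 1 + 24 + 240 = 265.
Step 2: q^n = 5^6 = 15625.
Step 3: Hamming bound ⌊q^n / V_q(n,t)⌋ = ⌊15625/265⌋ = 58.
Step 4: Compare |C| = 42 to 58: satisfied.
The claimed |C| lies below the Hamming bound.


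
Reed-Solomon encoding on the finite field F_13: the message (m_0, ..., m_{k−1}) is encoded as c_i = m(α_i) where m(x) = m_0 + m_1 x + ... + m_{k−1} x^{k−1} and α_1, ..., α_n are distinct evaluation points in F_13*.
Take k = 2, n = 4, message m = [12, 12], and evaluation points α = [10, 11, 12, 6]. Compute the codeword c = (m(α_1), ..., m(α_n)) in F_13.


c = [2, 1, 0, 6]

Message polynomial: m(x) = 12 + 12·x (mod 13).
For each evaluation point α_i, compute m(α_i) mod 13:
  α_1 = 10: Horner steps 12 → 2, so m(10) = 2.
  α_2 = 11: Horner steps 12 → 1, so m(11) = 1.
  α_3 = 12: Horner steps 12 → 0, so m(12) = 0.
  α_4 = 6: Horner steps 12 → 6, so m(6) = 6.
Codeword c = [2, 1, 0, 6] ∈ F_13^4.


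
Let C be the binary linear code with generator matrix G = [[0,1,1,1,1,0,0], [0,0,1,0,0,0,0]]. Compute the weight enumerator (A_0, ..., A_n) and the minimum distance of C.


Weight distribution: A_0 = 1, A_1 = 1, A_3 = 1, A_4 = 1. Minimum distance d = 1.

Enumerate all 2^2 = 4 messages m ∈ F_2^2.
For each, compute codeword c = mG in F_2^7, then tally its weight.
  m = 00 → c = 0000000, weight = 0.
  m = 10 → c = 0111100, weight = 4.
  m = 01 → c = 0010000, weight = 1.
  m = 11 → c = 0101100, weight = 3.
Tally weights:
  weight 0: 1 codewords.
  weight 1: 1 codewords.
  weight 3: 1 codewords.
  weight 4: 1 codewords.
Minimum distance d = smallest w > 0 with A_w > 0 = 1.
Sanity: Σ A_w = 4 = 2^2 = 4 ✓.


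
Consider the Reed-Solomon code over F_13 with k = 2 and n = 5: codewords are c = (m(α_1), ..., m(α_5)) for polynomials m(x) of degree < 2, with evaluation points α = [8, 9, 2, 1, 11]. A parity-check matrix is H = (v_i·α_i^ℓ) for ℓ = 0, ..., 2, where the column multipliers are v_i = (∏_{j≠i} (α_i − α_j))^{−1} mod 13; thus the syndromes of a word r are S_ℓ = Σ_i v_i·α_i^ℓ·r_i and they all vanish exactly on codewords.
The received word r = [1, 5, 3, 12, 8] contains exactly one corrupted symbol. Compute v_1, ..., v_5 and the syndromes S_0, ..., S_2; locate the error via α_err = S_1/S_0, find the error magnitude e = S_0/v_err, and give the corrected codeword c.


S = (3, 7, 12), error at position 5, error magnitude e = 8, c = [1, 5, 3, 12, 0].

Step 1: column multipliers v_i = (∏_{j≠i}(α_i − α_j))^{−1} mod 13.
  i = 1 (α = 8): (8−9)(8−2)(8−1)(8−11) = (−1)·6·7·(−3) = 126 ≡ 9, so v_1 = 9^{−1} = 3 (mod 13).
  i = 2 (α = 9): (9−8)(9−2)(9−1)(9−11) = 1·7·8·(−2) = −112 ≡ 5, so v_2 = 5^{−1} = 8 (mod 13).
  i = 3 (α = 2): (2−8)(2−9)(2−1)(2−11) = (−6)·(−7)·1·(−9) = −378 ≡ 12, so v_3 = 12^{−1} = 12 (mod 13).
  i = 4 (α = 1): (1−8)(1−9)(1−2)(1−11) = (−7)·(−8)·(−1)·(−10) = 560 ≡ 1, so v_4 = 1^{−1} = 1 (mod 13).
  i = 5 (α = 11): (11−8)(11−9)(11−2)(11−1) = 3·2·9·10 = 540 ≡ 7, so v_5 = 7^{−1} = 2 (mod 13).
  v = [3, 8, 12, 1, 2].
Step 2: syndromes of r = [1, 5, 3, 12, 8] (all sums mod 13).
  S_0 = Σ v_i r_i = 3·1 + 8·5 + 12·3 + 1·12 + 2·8 = 107 ≡ 3.
  S_1 = Σ v_i α_i r_i = 3·8·1 + 8·9·5 + 12·2·3 + 1·1·12 + 2·11·8 = 644 ≡ 7.
  α_i^2 mod 13 = [12, 3, 4, 1, 4].
  S_2 = Σ v_i α_i^2 r_i = 3·12·1 + 8·3·5 + 12·4·3 + 1·1·12 + 2·4·8 = 376 ≡ 12.
  S = (3, 7, 12) ≠ 0, so r is not a codeword (an error is present).
Step 3: locate the error. For a single error e at position i, S_ℓ = v_i·e·α_i^ℓ, so α_err = S_1/S_0.
  S_0^{−1} = 3^{−1} = 9 (mod 13), so α_err = 7·9 = 63 ≡ 11 = α_5. Error position i = 5.
  Consistency check: S_2/S_1 = 12·2 = 24 ≡ 11 = α_err ✓ (single-error assumption holds).
Step 4: error magnitude e = S_0/v_5 = S_0·∏_{j≠5}(α_5 − α_j) = 3·7 = 21 ≡ 8 (mod 13).
Step 5: correct position 5: c_5 = r_5 − e = 8 − 8 ≡ 0 (mod 13). Hence c = [1, 5, 3, 12, 0].
  Check: interpolating c through the α_i gives m(x) = 8 + 4·x (degree < 2) with m(α_i) = c_i for every i, so c is indeed a codeword.


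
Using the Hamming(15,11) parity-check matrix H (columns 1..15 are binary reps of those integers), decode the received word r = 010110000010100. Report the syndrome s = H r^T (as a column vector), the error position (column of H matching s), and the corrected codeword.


s = (0, 1, 0, 1)^T, error position = 5, corrected codeword c = 010100000010100

Compute s = H r^T mod 2 one row at a time:
  s_1 = 0 + 0 + 0 + 1 + 0 + 1 + 0 + 0 = 2 ≡ 0 (mod 2).
  s_2 = 1 + 1 + 0 + 0 + 0 + 1 + 0 + 0 = 3 ≡ 1 (mod 2).
  s_3 = 1 + 0 + 0 + 0 + 0 + 1 + 0 + 0 = 2 ≡ 0 (mod 2).
  s_4 = 0 + 0 + 1 + 0 + 0 + 1 + 1 + 0 = 3 ≡ 1 (mod 2).
s = (0, 1, 0, 1)^T — this equals column 5 of H (binary 0101), so error is at position 5.
Correct: flip bit 5 of r = 010110000010100 to get c = 010100000010100.


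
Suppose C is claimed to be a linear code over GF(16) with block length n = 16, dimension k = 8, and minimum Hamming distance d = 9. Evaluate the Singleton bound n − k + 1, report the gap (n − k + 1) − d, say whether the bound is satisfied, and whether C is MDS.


Singleton RHS = n − k + 1 = 9, slack = 0, bound satisfied, MDS.

Singleton bound: d ≤ n − k + 1.
Here n = 16, k = 8, so n − k + 1 = 9.
Given d = 9, check d ≤ 9: YES.
Slack = (n − k + 1) − d = 0.
The code is MDS (slack = 0).
Description: the claimed parameters are [16, 8, 9]_16; such a code would be MDS (meets Singleton bound).


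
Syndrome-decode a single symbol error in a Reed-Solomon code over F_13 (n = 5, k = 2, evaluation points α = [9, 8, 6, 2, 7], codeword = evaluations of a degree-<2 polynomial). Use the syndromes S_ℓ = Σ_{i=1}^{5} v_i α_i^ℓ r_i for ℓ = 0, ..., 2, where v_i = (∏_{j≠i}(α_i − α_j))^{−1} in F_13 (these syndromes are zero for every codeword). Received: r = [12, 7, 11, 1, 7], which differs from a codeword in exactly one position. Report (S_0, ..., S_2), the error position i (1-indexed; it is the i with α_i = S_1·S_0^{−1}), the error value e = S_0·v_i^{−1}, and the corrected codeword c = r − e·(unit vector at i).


S = (4, 6, 9), error at position 2, error magnitude e = 4, c = [12, 3, 11, 1, 7].

Step 1: column multipliers v_i = (∏_{j≠i}(α_i − α_j))^{−1} mod 13.
  i = 1 (α = 9): (9−8)(9−6)(9−2)(9−7) = 1·3·7·2 = 42 ≡ 3, so v_1 = 3^{−1} = 9 (mod 13).
  i = 2 (α = 8): (8−9)(8−6)(8−2)(8−7) = (−1)·2·6·1 = −12 ≡ 1, so v_2 = 1^{−1} = 1 (mod 13).
  i = 3 (α = 6): (6−9)(6−8)(6−2)(6−7) = (−3)·(−2)·4·(−1) = −24 ≡ 2, so v_3 = 2^{−1} = 7 (mod 13).
  i = 4 (α = 2): (2−9)(2−8)(2−6)(2−7) = (−7)·(−6)·(−4)·(−5) = 840 ≡ 8, so v_4 = 8^{−1} = 5 (mod 13).
  i = 5 (α = 7): (7−9)(7−8)(7−6)(7−2) = (−2)·(−1)·1·5 = 10 ≡ 10, so v_5 = 10^{−1} = 4 (mod 13).
  v = [9, 1, 7, 5, 4].
Step 2: syndromes of r = [12, 7, 11, 1, 7] (all sums mod 13).
  S_0 = Σ v_i r_i = 9·12 + 1·7 + 7·11 + 5·1 + 4·7 = 225 ≡ 4.
  S_1 = Σ v_i α_i r_i = 9·9·12 + 1·8·7 + 7·6·11 + 5·2·1 + 4·7·7 = 1696 ≡ 6.
  α_i^2 mod 13 = [3, 12, 10, 4, 10].
  S_2 = Σ v_i α_i^2 r_i = 9·3·12 + 1·12·7 + 7·10·11 + 5·4·1 + 4·10·7 = 1478 ≡ 9.
  S = (4, 6, 9) ≠ 0, so r is not a codeword (an error is present).
Step 3: locate the error. For a single error e at position i, S_ℓ = v_i·e·α_i^ℓ, so α_err = S_1/S_0.
  S_0^{−1} = 4^{−1} = 10 (mod 13), so α_err = 6·10 = 60 ≡ 8 = α_2. Error position i = 2.
  Consistency check: S_2/S_1 = 9·11 = 99 ≡ 8 = α_err ✓ (single-error assumption holds).
Step 4: error magnitude e = S_0/v_2 = S_0·∏_{j≠2}(α_2 − α_j) = 4·1 = 4 ≡ 4 (mod 13).
Step 5: correct position 2: c_2 = r_2 − e = 7 − 4 ≡ 3 (mod 13). Hence c = [12, 3, 11, 1, 7].
  Check: interpolating c through the α_i gives m(x) = 9 + 9·x (degree < 2) with m(α_i) = c_i for every i, so c is indeed a codeword.


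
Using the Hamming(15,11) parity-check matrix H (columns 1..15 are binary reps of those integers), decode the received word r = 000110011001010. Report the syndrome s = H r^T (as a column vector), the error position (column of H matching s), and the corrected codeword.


s = (0, 0, 1, 0)^T, error position = 2, corrected codeword c = 010110011001010

Compute s = H r^T mod 2 one row at a time:
  s_1 = 1 + 1 + 0 + 0 + 1 + 0 + 1 + 0 = 4 ≡ 0 (mod 2).
  s_2 = 1 + 1 + 0 + 0 + 1 + 0 + 1 + 0 = 4 ≡ 0 (mod 2).
  s_3 = 0 + 0 + 0 + 0 + 0 + 0 + 1 + 0 = 1 ≡ 1 (mod 2).
  s_4 = 0 + 0 + 1 + 0 + 1 + 0 + 0 + 0 = 2 ≡ 0 (mod 2).
s = (0, 0, 1, 0)^T — this equals column 2 of H (binary 0010), so error is at position 2.
Correct: flip bit 2 of r = 000110011001010 to get c = 010110011001010.


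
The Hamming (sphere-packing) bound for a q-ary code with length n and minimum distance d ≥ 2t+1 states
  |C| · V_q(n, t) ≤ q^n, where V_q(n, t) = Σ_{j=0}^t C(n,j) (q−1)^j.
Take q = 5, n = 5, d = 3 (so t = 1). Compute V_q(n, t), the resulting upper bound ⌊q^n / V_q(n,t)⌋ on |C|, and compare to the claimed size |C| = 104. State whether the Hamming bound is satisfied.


V_q(n, t) = 21, q^n = 3125, Hamming bound = 148, |C| = 104 ≤ bound (satisfied).

Step 1: Compute V_q(n, t) = Σ_{j=0}^1 C(n, j) (q−1)^j.
  j = 0: C(5,0)·(4)^0 = 1·1 = 1.
  j = 1: C(5,1)·(4)^1 = 5·4 = 20.
  V_q(n, t) = 1 + 20 = 21.
Step 2: q^n = 5^5 = 3125.
Step 3: Hamming bound ⌊q^n / V_q(n,t)⌋ = ⌊3125/21⌋ = 148.
Step 4: Compare |C| = 104 to 148: satisfied.
The claimed |C| lies below the Hamming bound.


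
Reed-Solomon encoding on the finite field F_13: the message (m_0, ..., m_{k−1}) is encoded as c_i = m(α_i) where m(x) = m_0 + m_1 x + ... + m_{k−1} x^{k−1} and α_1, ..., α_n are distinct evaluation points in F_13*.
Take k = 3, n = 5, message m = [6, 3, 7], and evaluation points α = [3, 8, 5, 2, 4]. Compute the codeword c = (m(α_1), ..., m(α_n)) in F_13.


c = [0, 10, 1, 1, 0]

Message polynomial: m(x) = 6 + 3·x + 7·x^2 (mod 13).
For each evaluation point α_i, compute m(α_i) mod 13:
  α_1 = 3: Horner steps 7 → 11 → 0, so m(3) = 0.
  α_2 = 8: Horner steps 7 → 7 → 10, so m(8) = 10.
  α_3 = 5: Horner steps 7 → 12 → 1, so m(5) = 1.
  α_4 = 2: Horner steps 7 → 4 → 1, so m(2) = 1.
  α_5 = 4: Horner steps 7 → 5 → 0, so m(4) = 0.
Codeword c = [0, 10, 1, 1, 0] ∈ F_13^5.


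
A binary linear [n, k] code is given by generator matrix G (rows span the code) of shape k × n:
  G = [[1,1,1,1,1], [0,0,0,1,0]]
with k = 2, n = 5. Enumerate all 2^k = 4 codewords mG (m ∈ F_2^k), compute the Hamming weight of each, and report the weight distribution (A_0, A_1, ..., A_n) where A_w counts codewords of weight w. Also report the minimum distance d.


Weight distribution: A_0 = 1, A_1 = 1, A_4 = 1, A_5 = 1. Minimum distance d = 1.

Enumerate all 2^2 = 4 messages m ∈ F_2^2.
For each, compute codeword c = mG in F_2^5, then tally its weight.
  m = 00 → c = 00000, weight = 0.
  m = 10 → c = 11111, weight = 5.
  m = 01 → c = 00010, weight = 1.
  m = 11 → c = 11101, weight = 4.
Tally weights:
  weight 0: 1 codewords.
  weight 1: 1 codewords.
  weight 4: 1 codewords.
  weight 5: 1 codewords.
Minimum distance d = smallest w > 0 with A_w > 0 = 1.
Sanity: Σ A_w = 4 = 2^2 = 4 ✓.


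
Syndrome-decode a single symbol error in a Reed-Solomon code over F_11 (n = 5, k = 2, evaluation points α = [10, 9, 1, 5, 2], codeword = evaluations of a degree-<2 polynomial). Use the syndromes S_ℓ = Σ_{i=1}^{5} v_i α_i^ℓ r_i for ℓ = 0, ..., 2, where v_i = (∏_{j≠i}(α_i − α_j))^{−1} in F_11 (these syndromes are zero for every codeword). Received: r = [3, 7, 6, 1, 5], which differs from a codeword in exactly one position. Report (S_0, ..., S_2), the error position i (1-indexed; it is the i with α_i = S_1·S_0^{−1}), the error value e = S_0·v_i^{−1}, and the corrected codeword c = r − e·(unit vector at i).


S = (10, 9, 7), error at position 5, error magnitude e = 3, c = [3, 7, 6, 1, 2].

Step 1: column multipliers v_i = (∏_{j≠i}(α_i − α_j))^{−1} mod 11.
  i = 1 (α = 10): (10−9)(10−1)(10−5)(10−2) = 1·9·5·8 = 360 ≡ 8, so v_1 = 8^{−1} = 7 (mod 11).
  i = 2 (α = 9): (9−10)(9−1)(9−5)(9−2) = (−1)·8·4·7 = −224 ≡ 7, so v_2 = 7^{−1} = 8 (mod 11).
  i = 3 (α = 1): (1−10)(1−9)(1−5)(1−2) = (−9)·(−8)·(−4)·(−1) = 288 ≡ 2, so v_3 = 2^{−1} = 6 (mod 11).
  i = 4 (α = 5): (5−10)(5−9)(5−1)(5−2) = (−5)·(−4)·4·3 = 240 ≡ 9, so v_4 = 9^{−1} = 5 (mod 11).
  i = 5 (α = 2): (2−10)(2−9)(2−1)(2−5) = (−8)·(−7)·1·(−3) = −168 ≡ 8, so v_5 = 8^{−1} = 7 (mod 11).
  v = [7, 8, 6, 5, 7].
Step 2: syndromes of r = [3, 7, 6, 1, 5] (all sums mod 11).
  S_0 = Σ v_i r_i = 7·3 + 8·7 + 6·6 + 5·1 + 7·5 = 153 ≡ 10.
  S_1 = Σ v_i α_i r_i = 7·10·3 + 8·9·7 + 6·1·6 + 5·5·1 + 7·2·5 = 845 ≡ 9.
  α_i^2 mod 11 = [1, 4, 1, 3, 4].
  S_2 = Σ v_i α_i^2 r_i = 7·1·3 + 8·4·7 + 6·1·6 + 5·3·1 + 7·4·5 = 436 ≡ 7.
  S = (10, 9, 7) ≠ 0, so r is not a codeword (an error is present).
Step 3: locate the error. For a single error e at position i, S_ℓ = v_i·e·α_i^ℓ, so α_err = S_1/S_0.
  S_0^{−1} = 10^{−1} = 10 (mod 11), so α_err = 9·10 = 90 ≡ 2 = α_5. Error position i = 5.
  Consistency check: S_2/S_1 = 7·5 = 35 ≡ 2 = α_err ✓ (single-error assumption holds).
Step 4: error magnitude e = S_0/v_5 = S_0·∏_{j≠5}(α_5 − α_j) = 10·8 = 80 ≡ 3 (mod 11).
Step 5: correct position 5: c_5 = r_5 − e = 5 − 3 ≡ 2 (mod 11). Hence c = [3, 7, 6, 1, 2].
  Check: interpolating c through the α_i gives m(x) = 10 + 7·x (degree < 2) with m(α_i) = c_i for every i, so c is indeed a codeword.
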